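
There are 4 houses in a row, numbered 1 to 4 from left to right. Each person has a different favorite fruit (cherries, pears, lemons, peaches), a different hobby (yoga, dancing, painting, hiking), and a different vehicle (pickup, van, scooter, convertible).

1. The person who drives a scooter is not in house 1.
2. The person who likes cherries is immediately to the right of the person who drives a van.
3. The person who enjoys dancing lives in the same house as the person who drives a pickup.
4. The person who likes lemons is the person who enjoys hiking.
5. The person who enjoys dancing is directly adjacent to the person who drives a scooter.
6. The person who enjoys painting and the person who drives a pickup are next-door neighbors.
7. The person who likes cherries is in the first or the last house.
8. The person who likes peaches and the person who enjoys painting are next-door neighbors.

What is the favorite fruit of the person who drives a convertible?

cherries

Clue 7 places the person who likes cherries in house 4.
The person who drives a van is in house 3 (clue 2).
The person who enjoys dancing is in house 1 (clue 5).
The person who drives a scooter is in house 2 (clue 5).
That leaves yoga as the hobby for house 4.
From clue 3, the person who drives a pickup must be in house 1.
Clue 6: the person who enjoys painting is in house 2.
The only hobby still possible for house 3 is hiking.
So house 4 gets convertible for vehicle.
Clue 4: the person who likes lemons is in house 3.
That leaves peaches as the favorite fruit for house 1.
The only favorite fruit still possible for house 2 is pears.
So: house 1 = peaches/dancing/pickup, house 2 = pears/painting/scooter, house 3 = lemons/hiking/van, house 4 = cherries/yoga/convertible.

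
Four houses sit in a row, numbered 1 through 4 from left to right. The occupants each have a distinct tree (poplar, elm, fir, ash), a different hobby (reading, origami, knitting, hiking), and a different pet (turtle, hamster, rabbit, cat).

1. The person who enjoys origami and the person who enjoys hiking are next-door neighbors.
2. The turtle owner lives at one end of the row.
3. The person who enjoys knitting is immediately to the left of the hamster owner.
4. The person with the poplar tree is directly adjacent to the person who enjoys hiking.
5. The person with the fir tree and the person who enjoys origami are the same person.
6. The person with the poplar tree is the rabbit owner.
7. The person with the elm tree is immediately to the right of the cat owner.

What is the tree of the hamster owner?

ash

The turtle owner is narrowed to house 1 or 4; consider each.
Placing it in house 1 leads to a contradiction, so it's in house 4.
The person who enjoys knitting is narrowed to house 1 or 2; consider each.
Placing it in house 2 leads to a contradiction, so it's in house 1.
From clue 3, the hamster owner must be in house 2.
Clue 1 places the person who enjoys origami in house 3.
The person with the fir tree is in house 3 (clue 5).
Clue 4: the person who enjoys hiking is in house 2.
The rabbit owner is in house 1 (clue 6).
The only tree still possible for house 1 is poplar.
House 4's hobby must be reading (nothing else left).
House 3 pet: only cat fits.
The person with the elm tree is in house 4 (clue 7).
So house 2 gets ash for tree.
So: house 1 = poplar/knitting/rabbit, house 2 = ash/hiking/hamster, house 3 = fir/origami/cat, house 4 = elm/reading/turtle.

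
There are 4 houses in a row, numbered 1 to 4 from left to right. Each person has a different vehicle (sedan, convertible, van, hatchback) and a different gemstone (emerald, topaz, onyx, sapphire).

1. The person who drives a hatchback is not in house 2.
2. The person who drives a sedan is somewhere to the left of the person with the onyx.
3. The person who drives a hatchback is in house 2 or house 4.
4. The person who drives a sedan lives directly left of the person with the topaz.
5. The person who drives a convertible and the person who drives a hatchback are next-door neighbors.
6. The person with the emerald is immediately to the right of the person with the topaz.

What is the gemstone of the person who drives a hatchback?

onyx

The person who drives a hatchback is in house 4 (clue 3).
The person who drives a convertible is in house 3 (clue 5).
So house 1 gets sapphire for gemstone.
The person who drives a sedan is narrowed to house 1 or 2; consider each.
Placing it in house 2 leads to a contradiction, so it's in house 1.
By clue 4, the person with the topaz is in house 2.
By clue 6, the person with the emerald is in house 3.
House 2's vehicle must be van (nothing else left).
The only gemstone still possible for house 4 is onyx.
So: house 1 = sedan/sapphire, house 2 = van/topaz, house 3 = convertible/emerald, house 4 = hatchback/onyx.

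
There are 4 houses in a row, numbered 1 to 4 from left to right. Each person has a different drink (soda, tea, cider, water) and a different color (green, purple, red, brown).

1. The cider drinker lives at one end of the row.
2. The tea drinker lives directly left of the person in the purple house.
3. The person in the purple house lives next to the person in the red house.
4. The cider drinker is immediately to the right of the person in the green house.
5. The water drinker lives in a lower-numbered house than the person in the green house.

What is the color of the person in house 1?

By clue 4, the cider drinker is in house 4.
Clue 4 places the person in the green house in house 3.
By clue 3, the person in the purple house is in house 2.
By clue 3, the person in the red house is in house 1.
That leaves brown as the color for house 4.
From clue 2, the tea drinker must be in house 1.
That leaves water as the drink for house 2.
House 3's drink must be soda (nothing else left).
So: house 1 = tea/red, house 2 = water/purple, house 3 = soda/green, house 4 = cider/brown.

red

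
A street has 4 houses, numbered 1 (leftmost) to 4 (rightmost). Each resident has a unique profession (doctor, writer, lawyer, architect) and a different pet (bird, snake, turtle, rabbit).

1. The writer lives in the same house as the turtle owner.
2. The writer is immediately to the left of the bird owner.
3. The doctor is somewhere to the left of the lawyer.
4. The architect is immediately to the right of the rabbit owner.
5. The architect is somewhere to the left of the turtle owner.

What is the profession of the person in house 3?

House 4 profession: only lawyer fits.
Clue 1: the writer is in house 3.
From clue 1, the turtle owner must be in house 3.
From clue 2, the bird owner must be in house 4.
The architect is in house 2 (clue 5).
So house 1 gets doctor for profession.
The rabbit owner is in house 1 (clue 4).
House 2 pet: only snake fits.
So: house 1 = doctor/rabbit, house 2 = architect/snake, house 3 = writer/turtle, house 4 = lawyer/bird.

writer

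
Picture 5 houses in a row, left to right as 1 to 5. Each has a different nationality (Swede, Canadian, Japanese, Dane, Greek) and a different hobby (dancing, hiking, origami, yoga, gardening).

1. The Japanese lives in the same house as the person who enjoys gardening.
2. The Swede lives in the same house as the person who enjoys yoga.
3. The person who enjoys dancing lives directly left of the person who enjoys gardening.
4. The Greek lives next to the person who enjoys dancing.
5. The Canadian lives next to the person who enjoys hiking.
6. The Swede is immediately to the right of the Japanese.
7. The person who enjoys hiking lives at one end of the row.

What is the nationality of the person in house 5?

The Canadian is narrowed to house 2 or 4; consider each.
Placing it in house 4 leads to a contradiction, so it's in house 2.
The person who enjoys hiking is in house 1 (clue 5).
The Japanese is narrowed to house 3 or 4; consider each.
Placing it in house 4 leads to a contradiction, so it's in house 3.
By clue 1, the person who enjoys gardening is in house 3.
Clue 3: the person who enjoys dancing is in house 2.
The Swede is in house 4 (clue 6).
So house 1 gets Greek for nationality.
So house 5 gets Dane for nationality.
Clue 2 places the person who enjoys yoga in house 4.
So house 5 gets origami for hobby.
So: house 1 = Greek/hiking, house 2 = Canadian/dancing, house 3 = Japanese/gardening, house 4 = Swede/yoga, house 5 = Dane/origami.

Dane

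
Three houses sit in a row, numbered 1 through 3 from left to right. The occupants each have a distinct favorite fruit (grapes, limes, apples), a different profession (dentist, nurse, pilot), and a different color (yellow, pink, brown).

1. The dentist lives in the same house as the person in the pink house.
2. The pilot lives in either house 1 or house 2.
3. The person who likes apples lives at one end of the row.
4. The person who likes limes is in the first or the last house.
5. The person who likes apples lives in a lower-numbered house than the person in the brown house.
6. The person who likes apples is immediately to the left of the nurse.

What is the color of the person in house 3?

From clue 5, the person who likes apples must be in house 1.
From clue 6, the nurse must be in house 2.
House 2's favorite fruit must be grapes (nothing else left).
House 3 favorite fruit: only limes fits.
So house 1 gets pilot for profession.
House 3's profession must be dentist (nothing else left).
Clue 1 places the person in the pink house in house 3.
House 1 color: only yellow fits.
That leaves brown as the color for house 2.
So: house 1 = apples/pilot/yellow, house 2 = grapes/nurse/brown, house 3 = limes/dentist/pink.

pink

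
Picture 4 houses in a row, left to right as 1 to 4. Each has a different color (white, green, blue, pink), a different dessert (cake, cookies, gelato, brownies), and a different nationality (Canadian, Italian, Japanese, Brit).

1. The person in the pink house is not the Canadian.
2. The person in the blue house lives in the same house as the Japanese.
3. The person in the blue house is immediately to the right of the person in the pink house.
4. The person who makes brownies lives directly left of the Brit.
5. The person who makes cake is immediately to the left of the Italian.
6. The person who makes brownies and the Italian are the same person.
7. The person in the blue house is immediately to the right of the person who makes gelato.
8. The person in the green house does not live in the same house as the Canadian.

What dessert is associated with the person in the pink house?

That leaves cookies as the dessert for house 4.
House 1 nationality: only Canadian fits.
House 1 color: only white fits.
That leaves cake as the dessert for house 1.
Clue 5 places the Italian in house 2.
Clue 6: the person who makes brownies is in house 2.
House 3's dessert must be gelato (nothing else left).
By clue 4, the Brit is in house 3.
Clue 7: the person in the blue house is in house 4.
So house 4 gets Japanese for nationality.
Clue 3: the person in the pink house is in house 3.
The only color still possible for house 2 is green.
So: house 1 = white/cake/Canadian, house 2 = green/brownies/Italian, house 3 = pink/gelato/Brit, house 4 = blue/cookies/Japanese.

gelato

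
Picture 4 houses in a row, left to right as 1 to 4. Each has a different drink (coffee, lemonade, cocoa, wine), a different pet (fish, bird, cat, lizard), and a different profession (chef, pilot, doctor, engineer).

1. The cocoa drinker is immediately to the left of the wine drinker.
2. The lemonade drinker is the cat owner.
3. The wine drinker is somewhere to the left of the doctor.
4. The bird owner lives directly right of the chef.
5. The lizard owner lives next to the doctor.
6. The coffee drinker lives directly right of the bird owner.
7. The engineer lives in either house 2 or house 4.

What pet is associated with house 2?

The cocoa drinker is narrowed to house 1 or 2; consider each.
Placing it in house 2 leads to a contradiction, so it's in house 1.
From clue 1, the wine drinker must be in house 2.
House 1 pet: only fish fits.
The coffee drinker is narrowed to house 3 or 4; consider each.
Placing it in house 4 leads to a contradiction, so it's in house 3.
By clue 6, the bird owner is in house 2.
House 4's drink must be lemonade (nothing else left).
By clue 2, the cat owner is in house 4.
Clue 4 places the chef in house 1.
House 3's pet must be lizard (nothing else left).
Clue 5 places the doctor in house 4.
House 2's profession must be engineer (nothing else left).
That leaves pilot as the profession for house 3.
So: house 1 = cocoa/fish/chef, house 2 = wine/bird/engineer, house 3 = coffee/lizard/pilot, house 4 = lemonade/cat/doctor.

bird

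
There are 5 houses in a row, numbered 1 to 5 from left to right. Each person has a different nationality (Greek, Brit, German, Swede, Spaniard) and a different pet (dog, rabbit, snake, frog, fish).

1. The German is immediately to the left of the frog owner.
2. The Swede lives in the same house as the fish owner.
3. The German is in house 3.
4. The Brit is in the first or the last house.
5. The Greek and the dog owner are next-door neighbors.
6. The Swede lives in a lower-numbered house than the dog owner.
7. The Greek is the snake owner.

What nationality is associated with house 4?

The German is in house 3 (clue 3).
From clue 1, the frog owner must be in house 4.
That leaves Spaniard as the nationality for house 4.
House 5's nationality must be Brit (nothing else left).
So house 5 gets rabbit for pet.
House 3's pet must be dog (nothing else left).
By clue 5, the Greek is in house 2.
Clue 7 places the snake owner in house 2.
House 1's nationality must be Swede (nothing else left).
So house 1 gets fish for pet.
So: house 1 = Swede/fish, house 2 = Greek/snake, house 3 = German/dog, house 4 = Spaniard/frog, house 5 = Brit/rabbit.

Spaniard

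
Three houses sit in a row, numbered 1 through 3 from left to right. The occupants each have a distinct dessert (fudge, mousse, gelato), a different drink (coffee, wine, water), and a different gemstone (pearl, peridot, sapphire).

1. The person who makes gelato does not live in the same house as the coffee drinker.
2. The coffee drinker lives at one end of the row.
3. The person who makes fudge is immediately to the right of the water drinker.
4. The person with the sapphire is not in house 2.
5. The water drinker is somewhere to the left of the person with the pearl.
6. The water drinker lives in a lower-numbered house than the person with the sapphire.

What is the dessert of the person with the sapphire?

Clue 6: the person with the sapphire is in house 3.
That leaves peridot as the gemstone for house 1.
That leaves pearl as the gemstone for house 2.
From clue 5, the water drinker must be in house 1.
So house 2 gets wine for drink.
The only drink still possible for house 3 is coffee.
By clue 3, the person who makes fudge is in house 2.
That leaves gelato as the dessert for house 1.
The only dessert still possible for house 3 is mousse.
So: house 1 = gelato/water/peridot, house 2 = fudge/wine/pearl, house 3 = mousse/coffee/sapphire.

mousse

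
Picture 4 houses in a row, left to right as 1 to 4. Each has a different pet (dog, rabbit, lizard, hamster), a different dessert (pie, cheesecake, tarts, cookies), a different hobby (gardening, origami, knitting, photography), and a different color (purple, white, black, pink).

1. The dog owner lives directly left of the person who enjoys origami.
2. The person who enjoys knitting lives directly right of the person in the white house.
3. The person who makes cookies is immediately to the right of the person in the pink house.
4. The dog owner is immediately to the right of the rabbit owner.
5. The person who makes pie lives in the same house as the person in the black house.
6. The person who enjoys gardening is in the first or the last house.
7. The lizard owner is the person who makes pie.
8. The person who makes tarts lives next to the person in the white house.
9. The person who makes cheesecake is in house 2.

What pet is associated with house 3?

Clue 9: the person who makes cheesecake is in house 2.
House 2's hobby must be photography (nothing else left).
House 1's hobby must be gardening (nothing else left).
The dog owner is narrowed to house 2 or 3; consider each.
Placing it in house 2 leads to a contradiction, so it's in house 3.
Clue 1: the person who enjoys origami is in house 4.
By clue 4, the rabbit owner is in house 2.
That leaves knitting as the hobby for house 3.
By clue 2, the person in the white house is in house 2.
So house 3 gets pink for color.
Clue 3 places the person who makes cookies in house 4.
The only dessert still possible for house 3 is tarts.
Clue 5 places the person in the black house in house 1.
Clue 7 places the lizard owner in house 1.
So house 4 gets hamster for pet.
The only dessert still possible for house 1 is pie.
The only color still possible for house 4 is purple.
So: house 1 = lizard/pie/gardening/black, house 2 = rabbit/cheesecake/photography/white, house 3 = dog/tarts/knitting/pink, house 4 = hamster/cookies/origami/purple.

dog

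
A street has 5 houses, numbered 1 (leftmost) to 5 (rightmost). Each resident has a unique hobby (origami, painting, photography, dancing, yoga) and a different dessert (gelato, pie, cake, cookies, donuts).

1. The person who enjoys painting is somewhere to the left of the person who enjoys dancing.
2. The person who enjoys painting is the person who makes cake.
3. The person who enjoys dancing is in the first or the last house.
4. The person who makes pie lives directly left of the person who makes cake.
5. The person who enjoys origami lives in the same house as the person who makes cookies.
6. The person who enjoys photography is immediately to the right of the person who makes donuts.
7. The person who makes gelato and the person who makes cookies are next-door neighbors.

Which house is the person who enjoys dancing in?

5

The person who enjoys dancing is in house 5 (clue 3).
That leaves gelato as the dessert for house 5.
Clue 7 places the person who makes cookies in house 4.
Clue 5 places the person who enjoys origami in house 4.
House 1 hobby: only yoga fits.
House 3's dessert must be cake (nothing else left).
Clue 2 places the person who enjoys painting in house 3.
Clue 4 places the person who makes pie in house 2.
That leaves photography as the hobby for house 2.
The only dessert still possible for house 1 is donuts.
So: house 1 = yoga/donuts, house 2 = photography/pie, house 3 = painting/cake, house 4 = origami/cookies, house 5 = dancing/gelato.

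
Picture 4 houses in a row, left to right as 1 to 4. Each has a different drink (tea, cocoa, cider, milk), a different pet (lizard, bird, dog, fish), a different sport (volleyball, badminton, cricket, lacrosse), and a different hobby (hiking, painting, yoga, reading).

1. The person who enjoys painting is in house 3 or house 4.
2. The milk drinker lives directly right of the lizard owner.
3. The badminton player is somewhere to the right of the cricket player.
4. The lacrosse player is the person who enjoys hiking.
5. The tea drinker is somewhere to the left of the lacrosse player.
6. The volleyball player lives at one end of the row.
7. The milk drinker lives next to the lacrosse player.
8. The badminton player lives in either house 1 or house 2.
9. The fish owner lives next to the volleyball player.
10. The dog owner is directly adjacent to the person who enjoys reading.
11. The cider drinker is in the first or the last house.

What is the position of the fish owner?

3

Clue 8 places the badminton player in house 2.
Clue 3: the cricket player is in house 1.
The only sport still possible for house 3 is lacrosse.
The only sport still possible for house 4 is volleyball.
The person who enjoys hiking is in house 3 (clue 4).
The fish owner is in house 3 (clue 9).
House 3 drink: only cocoa fits.
House 4 hobby: only painting fits.
The milk drinker is in house 2 (clue 2).
Clue 2: the lizard owner is in house 1.
So house 4 gets cider for drink.
The only pet still possible for house 2 is dog.
That leaves bird as the pet for house 4.
Clue 10: the person who enjoys reading is in house 1.
The only drink still possible for house 1 is tea.
The only hobby still possible for house 2 is yoga.
So: house 1 = tea/lizard/cricket/reading, house 2 = milk/dog/badminton/yoga, house 3 = cocoa/fish/lacrosse/hiking, house 4 = cider/bird/volleyball/painting.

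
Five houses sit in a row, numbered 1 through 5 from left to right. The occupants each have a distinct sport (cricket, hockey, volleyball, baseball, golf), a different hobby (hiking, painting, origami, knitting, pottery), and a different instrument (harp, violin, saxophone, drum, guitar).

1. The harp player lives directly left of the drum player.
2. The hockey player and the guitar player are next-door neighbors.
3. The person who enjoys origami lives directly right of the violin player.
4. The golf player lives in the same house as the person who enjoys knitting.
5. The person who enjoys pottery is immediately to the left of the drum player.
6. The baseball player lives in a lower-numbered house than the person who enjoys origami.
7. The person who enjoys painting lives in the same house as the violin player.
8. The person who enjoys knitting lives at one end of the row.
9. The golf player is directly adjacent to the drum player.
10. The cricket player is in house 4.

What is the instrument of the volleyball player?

By clue 10, the cricket player is in house 4.
House 5's instrument must be saxophone (nothing else left).
The golf player is narrowed to house 1 or 5; consider each.
Placing it in house 1 leads to a contradiction, so it's in house 5.
Clue 4 places the person who enjoys knitting in house 5.
Clue 9: the drum player is in house 4.
The harp player is in house 3 (clue 1).
Clue 5: the person who enjoys pottery is in house 3.
Clue 3: the person who enjoys origami is in house 2.
By clue 3, the violin player is in house 1.
Clue 6: the baseball player is in house 1.
By clue 7, the person who enjoys painting is in house 1.
So house 4 gets hiking for hobby.
The only instrument still possible for house 2 is guitar.
From clue 2, the hockey player must be in house 3.
House 2's sport must be volleyball (nothing else left).
So: house 1 = baseball/painting/violin, house 2 = volleyball/origami/guitar, house 3 = hockey/pottery/harp, house 4 = cricket/hiking/drum, house 5 = golf/knitting/saxophone.

guitar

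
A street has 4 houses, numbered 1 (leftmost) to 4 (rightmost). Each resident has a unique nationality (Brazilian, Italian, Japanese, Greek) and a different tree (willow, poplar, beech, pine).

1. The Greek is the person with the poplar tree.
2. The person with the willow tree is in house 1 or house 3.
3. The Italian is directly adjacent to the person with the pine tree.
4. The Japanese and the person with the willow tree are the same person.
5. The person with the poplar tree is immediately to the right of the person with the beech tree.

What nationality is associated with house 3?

Italian

The Japanese is narrowed to house 1 or 3; consider each.
Placing it in house 3 leads to a contradiction, so it's in house 1.
Clue 4 places the person with the willow tree in house 1.
The Greek is narrowed to house 3 or 4; consider each.
Placing it in house 3 leads to a contradiction, so it's in house 4.
By clue 1, the person with the poplar tree is in house 4.
By clue 5, the person with the beech tree is in house 3.
House 2 tree: only pine fits.
From clue 3, the Italian must be in house 3.
House 2's nationality must be Brazilian (nothing else left).
So: house 1 = Japanese/willow, house 2 = Brazilian/pine, house 3 = Italian/beech, house 4 = Greek/poplar.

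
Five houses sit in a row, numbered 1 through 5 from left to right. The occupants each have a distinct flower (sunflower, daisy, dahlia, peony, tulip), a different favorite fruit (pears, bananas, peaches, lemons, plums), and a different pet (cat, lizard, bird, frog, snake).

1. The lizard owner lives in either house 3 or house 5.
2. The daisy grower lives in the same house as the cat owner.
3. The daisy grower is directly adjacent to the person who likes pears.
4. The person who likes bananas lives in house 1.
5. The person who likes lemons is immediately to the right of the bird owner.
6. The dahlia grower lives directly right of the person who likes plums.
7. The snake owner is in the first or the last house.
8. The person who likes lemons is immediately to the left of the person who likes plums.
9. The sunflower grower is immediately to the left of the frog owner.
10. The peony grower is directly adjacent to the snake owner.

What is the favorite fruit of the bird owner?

The person who likes bananas is in house 1 (clue 4).
The dahlia grower is narrowed to house 4 or 5; consider each.
Placing it in house 4 leads to a contradiction, so it's in house 5.
The person who likes plums is in house 4 (clue 6).
From clue 8, the person who likes lemons must be in house 3.
Clue 5: the bird owner is in house 2.
The peony grower is narrowed to house 2 or 4; consider each.
Placing it in house 2 leads to a contradiction, so it's in house 4.
Clue 10 places the snake owner in house 5.
House 1's pet must be cat (nothing else left).
The only pet still possible for house 4 is frog.
By clue 2, the daisy grower is in house 1.
By clue 3, the person who likes pears is in house 2.
By clue 9, the sunflower grower is in house 3.
So house 2 gets tulip for flower.
House 5 favorite fruit: only peaches fits.
So house 3 gets lizard for pet.
So: house 1 = daisy/bananas/cat, house 2 = tulip/pears/bird, house 3 = sunflower/lemons/lizard, house 4 = peony/plums/frog, house 5 = dahlia/peaches/snake.

pears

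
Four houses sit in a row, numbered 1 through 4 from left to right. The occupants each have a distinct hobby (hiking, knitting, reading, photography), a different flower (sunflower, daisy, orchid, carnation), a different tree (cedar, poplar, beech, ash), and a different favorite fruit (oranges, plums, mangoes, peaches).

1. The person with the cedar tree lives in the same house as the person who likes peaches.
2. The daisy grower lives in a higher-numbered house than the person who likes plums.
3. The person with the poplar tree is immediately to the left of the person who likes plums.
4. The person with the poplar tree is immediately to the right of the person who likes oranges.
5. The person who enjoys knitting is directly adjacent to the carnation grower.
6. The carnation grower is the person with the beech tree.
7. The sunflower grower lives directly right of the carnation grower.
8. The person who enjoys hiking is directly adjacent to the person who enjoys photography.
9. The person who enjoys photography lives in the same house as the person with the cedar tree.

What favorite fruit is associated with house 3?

By clue 4, the person with the poplar tree is in house 2.
The person who likes oranges is in house 1 (clue 4).
The person who likes plums is in house 3 (clue 3).
The only favorite fruit still possible for house 2 is mangoes.
House 4 favorite fruit: only peaches fits.
By clue 1, the person with the cedar tree is in house 4.
Clue 2 places the daisy grower in house 4.
Clue 9 places the person who enjoys photography in house 4.
So house 1 gets reading for hobby.
The only hobby still possible for house 3 is hiking.
Clue 7: the carnation grower is in house 1.
That leaves knitting as the hobby for house 2.
That leaves sunflower as the flower for house 2.
The only flower still possible for house 3 is orchid.
From clue 6, the person with the beech tree must be in house 1.
House 3's tree must be ash (nothing else left).
So: house 1 = reading/carnation/beech/oranges, house 2 = knitting/sunflower/poplar/mangoes, house 3 = hiking/orchid/ash/plums, house 4 = photography/daisy/cedar/peaches.

plums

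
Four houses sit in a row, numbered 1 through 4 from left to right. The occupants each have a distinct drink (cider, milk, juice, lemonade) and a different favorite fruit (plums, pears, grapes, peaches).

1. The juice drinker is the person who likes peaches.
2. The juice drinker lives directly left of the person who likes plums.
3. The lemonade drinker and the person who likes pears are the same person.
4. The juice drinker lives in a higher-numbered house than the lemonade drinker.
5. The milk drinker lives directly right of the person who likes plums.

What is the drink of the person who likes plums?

From clue 2, the juice drinker must be in house 2.
The person who likes plums is in house 3 (clue 2).
The lemonade drinker is in house 1 (clue 4).
By clue 5, the milk drinker is in house 4.
House 3 drink: only cider fits.
House 2 favorite fruit: only peaches fits.
So house 4 gets grapes for favorite fruit.
So house 1 gets pears for favorite fruit.
So: house 1 = lemonade/pears, house 2 = juice/peaches, house 3 = cider/plums, house 4 = milk/grapes.

cider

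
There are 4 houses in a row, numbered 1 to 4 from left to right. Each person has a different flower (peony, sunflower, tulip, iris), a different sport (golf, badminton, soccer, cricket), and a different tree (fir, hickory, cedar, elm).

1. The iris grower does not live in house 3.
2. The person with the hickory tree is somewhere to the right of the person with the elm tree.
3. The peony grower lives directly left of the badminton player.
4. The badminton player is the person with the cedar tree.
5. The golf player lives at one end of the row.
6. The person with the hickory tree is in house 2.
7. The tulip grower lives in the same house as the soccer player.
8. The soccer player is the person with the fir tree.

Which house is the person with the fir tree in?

4

Clue 6 places the person with the hickory tree in house 2.
Clue 2 places the person with the elm tree in house 1.
So house 2 gets cricket for sport.
House 1 sport: only golf fits.
The peony grower is narrowed to house 2 or 3; consider each.
Placing it in house 3 leads to a contradiction, so it's in house 2.
From clue 3, the badminton player must be in house 3.
From clue 4, the person with the cedar tree must be in house 3.
That leaves soccer as the sport for house 4.
House 4 tree: only fir fits.
By clue 7, the tulip grower is in house 4.
House 1 flower: only iris fits.
That leaves sunflower as the flower for house 3.
So: house 1 = iris/golf/elm, house 2 = peony/cricket/hickory, house 3 = sunflower/badminton/cedar, house 4 = tulip/soccer/fir.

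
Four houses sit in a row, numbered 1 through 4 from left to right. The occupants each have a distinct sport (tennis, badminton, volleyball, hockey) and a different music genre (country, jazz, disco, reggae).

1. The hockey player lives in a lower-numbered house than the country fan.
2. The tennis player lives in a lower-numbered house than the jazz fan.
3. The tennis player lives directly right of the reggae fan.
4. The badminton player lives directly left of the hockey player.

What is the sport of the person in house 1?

badminton

So house 4 gets volleyball for sport.
House 1's sport must be badminton (nothing else left).
From clue 4, the hockey player must be in house 2.
So house 3 gets tennis for sport.
By clue 2, the jazz fan is in house 4.
By clue 3, the reggae fan is in house 2.
That leaves disco as the music genre for house 1.
House 3's music genre must be country (nothing else left).
So: house 1 = badminton/disco, house 2 = hockey/reggae, house 3 = tennis/country, house 4 = volleyball/jazz.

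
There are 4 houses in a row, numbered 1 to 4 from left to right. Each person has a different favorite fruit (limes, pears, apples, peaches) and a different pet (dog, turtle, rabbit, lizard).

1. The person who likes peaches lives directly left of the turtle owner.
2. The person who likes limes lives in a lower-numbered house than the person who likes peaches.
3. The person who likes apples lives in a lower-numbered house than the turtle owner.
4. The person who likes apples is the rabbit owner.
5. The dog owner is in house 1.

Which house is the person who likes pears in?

4

The dog owner is in house 1 (clue 5).
House 4 favorite fruit: only pears fits.
House 1 favorite fruit: only limes fits.
The person who likes apples is narrowed to house 2 or 3; consider each.
Placing it in house 3 leads to a contradiction, so it's in house 2.
From clue 4, the rabbit owner must be in house 2.
House 3 favorite fruit: only peaches fits.
By clue 1, the turtle owner is in house 4.
The only pet still possible for house 3 is lizard.
So: house 1 = limes/dog, house 2 = apples/rabbit, house 3 = peaches/lizard, house 4 = pears/turtle.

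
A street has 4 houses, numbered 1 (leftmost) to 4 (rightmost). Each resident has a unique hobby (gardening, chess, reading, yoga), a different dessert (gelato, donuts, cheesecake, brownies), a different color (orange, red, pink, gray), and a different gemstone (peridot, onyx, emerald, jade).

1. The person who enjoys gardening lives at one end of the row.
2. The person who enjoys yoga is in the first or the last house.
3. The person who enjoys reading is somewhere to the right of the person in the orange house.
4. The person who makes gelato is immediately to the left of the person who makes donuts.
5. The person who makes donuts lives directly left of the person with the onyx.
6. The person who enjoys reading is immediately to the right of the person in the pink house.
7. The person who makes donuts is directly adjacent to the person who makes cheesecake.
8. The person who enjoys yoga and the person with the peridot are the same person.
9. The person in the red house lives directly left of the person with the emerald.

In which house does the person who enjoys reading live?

House 4's color must be gray (nothing else left).
The person who enjoys gardening is narrowed to house 1 or 4; consider each.
Placing it in house 1 leads to a contradiction, so it's in house 4.
House 1's hobby must be yoga (nothing else left).
Clue 8 places the person with the peridot in house 1.
House 3 color: only red fits.
Clue 9 places the person with the emerald in house 4.
So house 2 gets jade for gemstone.
So house 3 gets onyx for gemstone.
Clue 5: the person who makes donuts is in house 2.
House 4's dessert must be brownies (nothing else left).
That leaves gelato as the dessert for house 1.
House 3 dessert: only cheesecake fits.
The person who enjoys chess is narrowed to house 2 or 3; consider each.
Placing it in house 3 leads to a contradiction, so it's in house 2.
That leaves reading as the hobby for house 3.
Clue 6 places the person in the pink house in house 2.
House 1 color: only orange fits.
So: house 1 = yoga/gelato/orange/peridot, house 2 = chess/donuts/pink/jade, house 3 = reading/cheesecake/red/onyx, house 4 = gardening/brownies/gray/emerald.

3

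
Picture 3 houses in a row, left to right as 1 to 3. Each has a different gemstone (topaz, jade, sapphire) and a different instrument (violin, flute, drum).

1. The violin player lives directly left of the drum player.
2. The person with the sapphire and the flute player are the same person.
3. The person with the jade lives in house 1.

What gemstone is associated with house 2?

topaz

By clue 3, the person with the jade is in house 1.
That leaves violin as the instrument for house 1.
Clue 1 places the drum player in house 2.
That leaves flute as the instrument for house 3.
Clue 2 places the person with the sapphire in house 3.
That leaves topaz as the gemstone for house 2.
So: house 1 = jade/violin, house 2 = topaz/drum, house 3 = sapphire/flute.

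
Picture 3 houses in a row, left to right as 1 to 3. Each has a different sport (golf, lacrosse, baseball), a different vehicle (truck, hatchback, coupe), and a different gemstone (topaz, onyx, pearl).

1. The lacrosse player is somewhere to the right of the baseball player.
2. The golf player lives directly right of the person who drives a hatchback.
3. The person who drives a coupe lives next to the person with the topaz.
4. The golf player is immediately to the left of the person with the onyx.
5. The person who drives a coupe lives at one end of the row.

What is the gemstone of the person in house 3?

The golf player is in house 2 (clue 4).
The person with the onyx is in house 3 (clue 4).
The only sport still possible for house 1 is baseball.
The only sport still possible for house 3 is lacrosse.
By clue 2, the person who drives a hatchback is in house 1.
The person with the topaz is in house 2 (clue 3).
So house 2 gets truck for vehicle.
House 3's vehicle must be coupe (nothing else left).
So house 1 gets pearl for gemstone.
So: house 1 = baseball/hatchback/pearl, house 2 = golf/truck/topaz, house 3 = lacrosse/coupe/onyx.

onyx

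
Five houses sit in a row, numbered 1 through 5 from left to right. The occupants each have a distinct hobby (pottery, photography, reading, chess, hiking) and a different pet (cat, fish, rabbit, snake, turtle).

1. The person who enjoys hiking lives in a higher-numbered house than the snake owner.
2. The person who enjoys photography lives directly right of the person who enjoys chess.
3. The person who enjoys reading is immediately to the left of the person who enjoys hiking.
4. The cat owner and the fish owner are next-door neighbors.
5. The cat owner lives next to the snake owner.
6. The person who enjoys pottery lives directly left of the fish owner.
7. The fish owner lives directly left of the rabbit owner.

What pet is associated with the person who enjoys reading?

The person who enjoys pottery is narrowed to house 1 or 2 or 3; consider each.
Placing it in house 1 and house 2 leads to a contradiction, so it's in house 3.
By clue 6, the fish owner is in house 4.
Clue 7 places the rabbit owner in house 5.
By clue 4, the cat owner is in house 3.
Clue 5 places the snake owner in house 2.
House 1's pet must be turtle (nothing else left).
From clue 1, the person who enjoys hiking must be in house 5.
Clue 3 places the person who enjoys reading in house 4.
House 1 hobby: only chess fits.
House 2's hobby must be photography (nothing else left).
So: house 1 = chess/turtle, house 2 = photography/snake, house 3 = pottery/cat, house 4 = reading/fish, house 5 = hiking/rabbit.

fish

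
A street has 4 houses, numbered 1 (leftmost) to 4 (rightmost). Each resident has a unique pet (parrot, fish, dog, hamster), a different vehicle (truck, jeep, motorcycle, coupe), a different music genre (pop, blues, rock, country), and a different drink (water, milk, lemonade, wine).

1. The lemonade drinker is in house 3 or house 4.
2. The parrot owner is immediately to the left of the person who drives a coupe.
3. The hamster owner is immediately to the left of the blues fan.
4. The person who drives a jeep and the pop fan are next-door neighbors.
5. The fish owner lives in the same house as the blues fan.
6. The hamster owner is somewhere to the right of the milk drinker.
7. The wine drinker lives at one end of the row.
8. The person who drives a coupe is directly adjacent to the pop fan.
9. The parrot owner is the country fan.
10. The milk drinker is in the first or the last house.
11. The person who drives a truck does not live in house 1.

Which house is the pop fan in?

3

By clue 10, the milk drinker is in house 1.
So house 2 gets water for drink.
That leaves lemonade as the drink for house 3.
The only drink still possible for house 4 is wine.
The fish owner is narrowed to house 3 or 4; consider each.
Placing it in house 3 leads to a contradiction, so it's in house 4.
Clue 5 places the blues fan in house 4.
From clue 3, the hamster owner must be in house 3.
The dog owner is narrowed to house 1 or 2; consider each.
Placing it in house 1 leads to a contradiction, so it's in house 2.
The only pet still possible for house 1 is parrot.
Clue 2: the person who drives a coupe is in house 2.
Clue 9 places the country fan in house 1.
So house 2 gets rock for music genre.
That leaves pop as the music genre for house 3.
Clue 4 places the person who drives a jeep in house 4.
So house 1 gets motorcycle for vehicle.
The only vehicle still possible for house 3 is truck.
So: house 1 = parrot/motorcycle/country/milk, house 2 = dog/coupe/rock/water, house 3 = hamster/truck/pop/lemonade, house 4 = fish/jeep/blues/wine.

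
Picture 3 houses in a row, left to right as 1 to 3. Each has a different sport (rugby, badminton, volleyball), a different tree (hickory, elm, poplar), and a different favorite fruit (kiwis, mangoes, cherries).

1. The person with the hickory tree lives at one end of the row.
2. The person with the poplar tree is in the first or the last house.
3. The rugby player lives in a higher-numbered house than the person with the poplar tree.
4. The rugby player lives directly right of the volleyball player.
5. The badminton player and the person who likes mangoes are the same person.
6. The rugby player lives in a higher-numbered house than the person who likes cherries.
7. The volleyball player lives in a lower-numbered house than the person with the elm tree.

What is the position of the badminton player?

Clue 3 places the person with the poplar tree in house 1.
House 2's tree must be elm (nothing else left).
House 3's tree must be hickory (nothing else left).
From clue 7, the volleyball player must be in house 1.
Clue 4 places the rugby player in house 2.
The person who likes cherries is in house 1 (clue 6).
House 3 sport: only badminton fits.
By clue 5, the person who likes mangoes is in house 3.
The only favorite fruit still possible for house 2 is kiwis.
So: house 1 = volleyball/poplar/cherries, house 2 = rugby/elm/kiwis, house 3 = badminton/hickory/mangoes.

3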